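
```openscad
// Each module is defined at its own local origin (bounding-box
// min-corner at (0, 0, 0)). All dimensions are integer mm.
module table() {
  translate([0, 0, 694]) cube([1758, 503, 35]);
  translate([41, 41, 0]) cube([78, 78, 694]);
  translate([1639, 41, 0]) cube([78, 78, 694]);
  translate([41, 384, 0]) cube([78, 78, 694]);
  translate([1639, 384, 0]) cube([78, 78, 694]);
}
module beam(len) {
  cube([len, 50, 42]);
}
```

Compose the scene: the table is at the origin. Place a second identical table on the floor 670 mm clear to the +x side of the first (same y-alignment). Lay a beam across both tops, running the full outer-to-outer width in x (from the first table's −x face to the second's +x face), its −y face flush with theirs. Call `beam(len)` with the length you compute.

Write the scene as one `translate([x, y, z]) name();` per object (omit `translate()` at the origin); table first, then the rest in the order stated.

table();
translate([2428, 0, 0]) table();
translate([0, 0, 729]) beam(4186);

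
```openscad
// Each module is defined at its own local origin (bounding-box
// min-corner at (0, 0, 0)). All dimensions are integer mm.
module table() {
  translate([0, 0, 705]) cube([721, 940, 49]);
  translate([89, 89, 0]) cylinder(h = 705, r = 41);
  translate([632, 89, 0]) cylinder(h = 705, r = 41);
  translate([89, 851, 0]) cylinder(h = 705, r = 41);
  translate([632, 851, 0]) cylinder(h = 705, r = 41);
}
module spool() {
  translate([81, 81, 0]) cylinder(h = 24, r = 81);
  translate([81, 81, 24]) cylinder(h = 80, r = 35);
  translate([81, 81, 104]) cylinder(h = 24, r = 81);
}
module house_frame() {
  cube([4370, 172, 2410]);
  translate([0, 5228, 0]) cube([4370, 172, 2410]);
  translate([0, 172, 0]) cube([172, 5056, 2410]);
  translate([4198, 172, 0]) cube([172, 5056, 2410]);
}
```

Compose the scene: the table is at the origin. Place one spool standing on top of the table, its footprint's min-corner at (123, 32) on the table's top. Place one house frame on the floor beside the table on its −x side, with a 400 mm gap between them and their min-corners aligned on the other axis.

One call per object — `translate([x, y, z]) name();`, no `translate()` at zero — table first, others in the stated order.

table();
translate([123, 32, 754]) spool();
translate([-4770, 0, 0]) house_frame();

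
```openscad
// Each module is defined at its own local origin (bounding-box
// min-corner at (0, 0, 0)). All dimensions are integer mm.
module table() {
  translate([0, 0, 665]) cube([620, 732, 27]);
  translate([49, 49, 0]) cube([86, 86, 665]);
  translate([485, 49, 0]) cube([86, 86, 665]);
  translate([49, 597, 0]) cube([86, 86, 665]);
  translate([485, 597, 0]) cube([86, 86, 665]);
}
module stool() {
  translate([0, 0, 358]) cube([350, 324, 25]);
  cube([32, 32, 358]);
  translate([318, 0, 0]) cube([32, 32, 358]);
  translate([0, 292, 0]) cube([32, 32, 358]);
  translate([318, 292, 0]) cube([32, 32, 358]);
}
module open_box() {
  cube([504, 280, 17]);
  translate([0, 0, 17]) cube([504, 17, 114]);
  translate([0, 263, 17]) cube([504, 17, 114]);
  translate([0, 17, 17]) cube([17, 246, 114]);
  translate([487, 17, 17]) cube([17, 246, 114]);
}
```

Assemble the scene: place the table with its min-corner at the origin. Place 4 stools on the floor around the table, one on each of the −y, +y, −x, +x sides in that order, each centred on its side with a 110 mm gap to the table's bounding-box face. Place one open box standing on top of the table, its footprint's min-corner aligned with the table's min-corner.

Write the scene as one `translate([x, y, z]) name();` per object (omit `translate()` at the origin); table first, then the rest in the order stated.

table();
translate([135, -434, 0]) stool();
translate([135, 842, 0]) stool();
translate([-460, 204, 0]) stool();
translate([730, 204, 0]) stool();
translate([0, 0, 692]) open_box();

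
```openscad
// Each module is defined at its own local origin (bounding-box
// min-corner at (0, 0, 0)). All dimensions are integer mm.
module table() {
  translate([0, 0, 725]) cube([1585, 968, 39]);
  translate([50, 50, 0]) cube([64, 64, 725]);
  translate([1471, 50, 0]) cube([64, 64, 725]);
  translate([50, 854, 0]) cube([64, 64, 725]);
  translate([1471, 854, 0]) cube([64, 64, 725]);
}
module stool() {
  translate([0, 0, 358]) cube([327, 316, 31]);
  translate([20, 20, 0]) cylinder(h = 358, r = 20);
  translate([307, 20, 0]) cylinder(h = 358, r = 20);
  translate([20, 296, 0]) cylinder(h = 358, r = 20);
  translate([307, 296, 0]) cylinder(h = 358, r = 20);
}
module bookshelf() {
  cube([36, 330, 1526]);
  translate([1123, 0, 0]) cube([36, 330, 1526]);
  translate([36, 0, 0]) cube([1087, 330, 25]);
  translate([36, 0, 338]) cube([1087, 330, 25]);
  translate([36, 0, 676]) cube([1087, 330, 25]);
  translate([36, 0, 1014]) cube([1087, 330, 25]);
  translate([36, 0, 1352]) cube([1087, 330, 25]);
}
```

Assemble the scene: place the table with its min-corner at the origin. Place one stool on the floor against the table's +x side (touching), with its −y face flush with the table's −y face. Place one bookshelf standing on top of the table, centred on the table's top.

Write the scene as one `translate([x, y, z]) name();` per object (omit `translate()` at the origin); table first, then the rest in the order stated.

table();
translate([1585, 0, 0]) stool();
translate([213, 319, 764]) bookshelf();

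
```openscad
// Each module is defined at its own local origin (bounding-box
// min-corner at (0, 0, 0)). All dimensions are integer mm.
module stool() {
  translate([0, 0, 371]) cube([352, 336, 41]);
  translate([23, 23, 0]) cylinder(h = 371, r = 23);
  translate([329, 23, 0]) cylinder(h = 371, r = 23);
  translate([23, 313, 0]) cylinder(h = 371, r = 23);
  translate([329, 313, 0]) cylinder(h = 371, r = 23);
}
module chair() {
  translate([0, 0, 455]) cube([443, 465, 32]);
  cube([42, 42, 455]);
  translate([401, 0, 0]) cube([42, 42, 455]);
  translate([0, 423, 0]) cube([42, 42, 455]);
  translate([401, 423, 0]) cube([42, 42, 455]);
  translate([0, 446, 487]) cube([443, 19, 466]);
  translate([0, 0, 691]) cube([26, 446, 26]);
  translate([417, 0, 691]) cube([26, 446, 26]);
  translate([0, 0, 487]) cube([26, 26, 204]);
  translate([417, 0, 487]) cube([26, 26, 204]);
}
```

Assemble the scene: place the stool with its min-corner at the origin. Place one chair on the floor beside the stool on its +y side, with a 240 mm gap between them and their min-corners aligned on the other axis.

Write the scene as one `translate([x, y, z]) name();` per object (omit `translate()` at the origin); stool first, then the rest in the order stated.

stool();
translate([0, 576, 0]) chair();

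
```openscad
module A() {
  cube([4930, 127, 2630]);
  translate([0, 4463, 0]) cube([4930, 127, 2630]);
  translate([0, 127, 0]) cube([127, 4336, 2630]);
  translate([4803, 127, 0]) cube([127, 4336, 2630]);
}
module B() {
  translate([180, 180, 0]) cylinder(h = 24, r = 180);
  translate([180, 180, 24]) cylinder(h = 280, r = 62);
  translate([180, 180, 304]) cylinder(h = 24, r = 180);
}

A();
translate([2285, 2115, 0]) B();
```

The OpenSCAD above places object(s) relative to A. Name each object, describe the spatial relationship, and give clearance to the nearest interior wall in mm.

Clearances: x = 2158, y = 1988; minimum 1988 mm.

A is a house frame. B is a spool. The spool sits inside the house frame, centred. The clearance to the nearest interior wall is 1988 mm.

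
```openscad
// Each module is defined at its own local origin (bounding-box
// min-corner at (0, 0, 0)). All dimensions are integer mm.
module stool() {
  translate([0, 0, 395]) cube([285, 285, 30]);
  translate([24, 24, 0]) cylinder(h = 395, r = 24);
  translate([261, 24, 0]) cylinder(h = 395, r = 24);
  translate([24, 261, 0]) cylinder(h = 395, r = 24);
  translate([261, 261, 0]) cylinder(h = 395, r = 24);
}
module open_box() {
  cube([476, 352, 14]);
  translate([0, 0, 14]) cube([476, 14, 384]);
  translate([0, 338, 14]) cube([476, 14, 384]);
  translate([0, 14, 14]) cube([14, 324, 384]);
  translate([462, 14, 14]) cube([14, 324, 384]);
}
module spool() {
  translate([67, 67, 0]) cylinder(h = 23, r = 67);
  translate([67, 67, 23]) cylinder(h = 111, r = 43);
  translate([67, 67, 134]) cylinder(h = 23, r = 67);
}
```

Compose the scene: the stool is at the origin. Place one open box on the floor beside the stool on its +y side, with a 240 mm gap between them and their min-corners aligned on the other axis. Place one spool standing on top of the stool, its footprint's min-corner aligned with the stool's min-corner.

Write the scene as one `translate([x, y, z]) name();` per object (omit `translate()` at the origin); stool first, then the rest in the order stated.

stool();
translate([0, 525, 0]) open_box();
translate([0, 0, 425]) spool();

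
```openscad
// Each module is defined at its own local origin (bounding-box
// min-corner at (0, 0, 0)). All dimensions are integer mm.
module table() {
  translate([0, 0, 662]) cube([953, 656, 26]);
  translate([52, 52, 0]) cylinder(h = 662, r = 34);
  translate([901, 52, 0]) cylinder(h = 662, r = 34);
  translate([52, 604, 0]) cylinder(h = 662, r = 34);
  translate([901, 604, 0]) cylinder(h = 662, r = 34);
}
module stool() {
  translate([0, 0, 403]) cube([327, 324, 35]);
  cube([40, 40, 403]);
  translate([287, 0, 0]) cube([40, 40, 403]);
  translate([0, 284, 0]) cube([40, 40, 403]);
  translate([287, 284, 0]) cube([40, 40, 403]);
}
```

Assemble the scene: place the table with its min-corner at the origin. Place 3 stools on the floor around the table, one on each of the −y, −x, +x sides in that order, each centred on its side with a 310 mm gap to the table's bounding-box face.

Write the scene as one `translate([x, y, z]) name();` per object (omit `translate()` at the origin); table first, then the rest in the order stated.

table();
translate([313, -634, 0]) stool();
translate([-637, 166, 0]) stool();
translate([1263, 166, 0]) stool();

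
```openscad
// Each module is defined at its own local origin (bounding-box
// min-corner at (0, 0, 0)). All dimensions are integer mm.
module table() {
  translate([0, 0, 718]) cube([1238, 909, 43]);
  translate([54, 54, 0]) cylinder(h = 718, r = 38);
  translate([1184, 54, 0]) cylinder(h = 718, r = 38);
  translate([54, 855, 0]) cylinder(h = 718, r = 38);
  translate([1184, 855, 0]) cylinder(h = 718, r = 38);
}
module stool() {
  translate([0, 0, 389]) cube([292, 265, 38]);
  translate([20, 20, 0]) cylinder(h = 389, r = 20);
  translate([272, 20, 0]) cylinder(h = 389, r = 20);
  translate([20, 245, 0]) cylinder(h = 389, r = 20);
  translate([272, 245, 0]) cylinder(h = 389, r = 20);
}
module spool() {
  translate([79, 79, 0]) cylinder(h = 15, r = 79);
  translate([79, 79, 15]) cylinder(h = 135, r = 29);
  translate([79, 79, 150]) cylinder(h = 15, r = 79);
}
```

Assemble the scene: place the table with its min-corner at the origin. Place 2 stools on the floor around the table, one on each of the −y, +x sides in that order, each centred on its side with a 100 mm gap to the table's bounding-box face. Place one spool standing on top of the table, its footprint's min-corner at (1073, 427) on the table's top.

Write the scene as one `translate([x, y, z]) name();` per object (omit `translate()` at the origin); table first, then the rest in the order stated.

table();
translate([473, -365, 0]) stool();
translate([1338, 322, 0]) stool();
translate([1073, 427, 761]) spool();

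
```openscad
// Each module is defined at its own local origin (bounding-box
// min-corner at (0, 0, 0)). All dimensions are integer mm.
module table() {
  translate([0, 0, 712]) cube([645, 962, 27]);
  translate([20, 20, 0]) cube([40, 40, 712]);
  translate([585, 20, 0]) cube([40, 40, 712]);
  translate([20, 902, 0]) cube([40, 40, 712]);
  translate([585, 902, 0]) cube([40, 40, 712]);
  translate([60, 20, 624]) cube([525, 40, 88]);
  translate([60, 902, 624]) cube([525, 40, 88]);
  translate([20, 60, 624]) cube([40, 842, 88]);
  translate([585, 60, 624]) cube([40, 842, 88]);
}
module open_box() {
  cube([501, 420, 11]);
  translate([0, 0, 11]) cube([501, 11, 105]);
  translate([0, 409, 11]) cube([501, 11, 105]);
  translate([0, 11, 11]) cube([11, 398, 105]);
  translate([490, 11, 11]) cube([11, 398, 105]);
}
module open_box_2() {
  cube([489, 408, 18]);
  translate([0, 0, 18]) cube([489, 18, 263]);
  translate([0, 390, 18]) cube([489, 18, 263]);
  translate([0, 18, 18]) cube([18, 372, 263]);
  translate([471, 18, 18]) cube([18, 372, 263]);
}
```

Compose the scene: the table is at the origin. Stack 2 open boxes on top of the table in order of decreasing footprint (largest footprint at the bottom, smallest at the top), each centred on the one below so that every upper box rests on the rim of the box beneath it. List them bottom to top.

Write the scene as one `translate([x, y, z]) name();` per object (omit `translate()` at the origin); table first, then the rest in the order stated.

table();
translate([72, 271, 739]) open_box();
translate([78, 277, 855]) open_box_2();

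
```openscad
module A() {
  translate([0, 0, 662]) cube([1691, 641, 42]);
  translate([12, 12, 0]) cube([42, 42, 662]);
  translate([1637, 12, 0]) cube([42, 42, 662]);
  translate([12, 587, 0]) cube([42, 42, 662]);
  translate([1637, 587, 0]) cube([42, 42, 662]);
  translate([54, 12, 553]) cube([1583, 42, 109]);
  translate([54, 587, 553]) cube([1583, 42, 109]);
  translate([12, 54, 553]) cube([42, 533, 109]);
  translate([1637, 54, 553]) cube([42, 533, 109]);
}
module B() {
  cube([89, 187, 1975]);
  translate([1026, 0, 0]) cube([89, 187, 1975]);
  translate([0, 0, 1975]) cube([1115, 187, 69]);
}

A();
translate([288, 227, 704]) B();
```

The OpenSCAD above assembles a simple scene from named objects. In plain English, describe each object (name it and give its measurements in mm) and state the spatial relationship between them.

A is a table: top 1691 mm (x) × 641 mm (y), 42 mm thick, upper face at z = 704 mm, on four 42×42 mm square legs, each inset 12 mm from the nearest pair of top edges, running from z = 0 to the bottom of the top. Four apron rails, 42 mm thick and 109 mm tall, run between adjacent legs with their top edges flush with the underside of the top and their outer faces flush with the legs' outer faces.

B is a rectangular door frame: two vertical jambs of 89×187 mm section, 1975 mm tall, with a clear opening 937 mm wide between their inner faces. A header 69 mm tall and 187 mm deep lies on top of the jambs and spans the full outside width.

The door frame is on top of the table, centred.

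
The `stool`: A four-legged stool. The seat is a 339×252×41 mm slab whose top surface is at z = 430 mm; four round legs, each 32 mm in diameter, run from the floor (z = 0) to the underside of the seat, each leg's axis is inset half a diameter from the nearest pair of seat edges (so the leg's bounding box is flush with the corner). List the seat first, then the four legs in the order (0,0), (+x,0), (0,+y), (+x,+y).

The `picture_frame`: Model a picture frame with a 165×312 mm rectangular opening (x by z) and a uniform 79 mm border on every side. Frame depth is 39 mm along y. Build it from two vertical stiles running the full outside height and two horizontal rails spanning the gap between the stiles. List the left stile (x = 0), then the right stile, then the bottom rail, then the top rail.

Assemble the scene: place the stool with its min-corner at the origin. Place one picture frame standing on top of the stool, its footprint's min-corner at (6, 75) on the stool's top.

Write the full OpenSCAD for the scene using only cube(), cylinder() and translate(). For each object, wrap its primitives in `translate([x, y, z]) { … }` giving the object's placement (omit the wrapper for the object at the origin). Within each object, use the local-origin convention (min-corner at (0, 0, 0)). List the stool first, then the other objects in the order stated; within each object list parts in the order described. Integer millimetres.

translate([0, 0, 389]) cube([339, 252, 41]);
translate([16, 16, 0]) cylinder(h = 389, r = 16);
translate([323, 16, 0]) cylinder(h = 389, r = 16);
translate([16, 236, 0]) cylinder(h = 389, r = 16);
translate([323, 236, 0]) cylinder(h = 389, r = 16);
translate([6, 75, 430]) {
  cube([79, 39, 470]);
  translate([244, 0, 0]) cube([79, 39, 470]);
  translate([79, 0, 0]) cube([165, 39, 79]);
  translate([79, 0, 391]) cube([165, 39, 79]);
}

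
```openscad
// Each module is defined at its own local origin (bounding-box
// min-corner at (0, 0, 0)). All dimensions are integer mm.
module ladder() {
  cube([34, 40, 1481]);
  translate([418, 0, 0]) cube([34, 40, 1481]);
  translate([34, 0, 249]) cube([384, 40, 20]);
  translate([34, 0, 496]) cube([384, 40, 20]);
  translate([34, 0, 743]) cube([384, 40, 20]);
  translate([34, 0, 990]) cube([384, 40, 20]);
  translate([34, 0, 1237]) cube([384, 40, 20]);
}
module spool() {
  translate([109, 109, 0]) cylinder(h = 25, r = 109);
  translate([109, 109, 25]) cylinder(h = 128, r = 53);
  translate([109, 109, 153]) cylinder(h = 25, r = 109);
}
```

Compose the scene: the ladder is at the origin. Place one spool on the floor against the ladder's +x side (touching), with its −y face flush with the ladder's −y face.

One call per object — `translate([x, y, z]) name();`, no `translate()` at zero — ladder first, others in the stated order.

ladder();
translate([452, 0, 0]) spool();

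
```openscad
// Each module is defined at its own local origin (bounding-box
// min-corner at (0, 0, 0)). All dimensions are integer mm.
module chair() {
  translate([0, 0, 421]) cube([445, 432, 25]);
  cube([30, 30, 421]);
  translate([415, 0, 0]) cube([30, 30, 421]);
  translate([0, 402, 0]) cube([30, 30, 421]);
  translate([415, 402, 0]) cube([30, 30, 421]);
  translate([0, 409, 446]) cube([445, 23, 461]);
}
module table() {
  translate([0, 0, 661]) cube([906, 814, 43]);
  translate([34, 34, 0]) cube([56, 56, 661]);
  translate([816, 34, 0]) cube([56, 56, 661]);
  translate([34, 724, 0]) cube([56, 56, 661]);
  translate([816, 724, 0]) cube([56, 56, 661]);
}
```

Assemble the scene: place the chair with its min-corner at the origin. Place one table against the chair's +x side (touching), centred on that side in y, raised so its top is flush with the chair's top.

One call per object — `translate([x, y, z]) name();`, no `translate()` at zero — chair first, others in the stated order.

chair();
translate([445, -191, 203]) table();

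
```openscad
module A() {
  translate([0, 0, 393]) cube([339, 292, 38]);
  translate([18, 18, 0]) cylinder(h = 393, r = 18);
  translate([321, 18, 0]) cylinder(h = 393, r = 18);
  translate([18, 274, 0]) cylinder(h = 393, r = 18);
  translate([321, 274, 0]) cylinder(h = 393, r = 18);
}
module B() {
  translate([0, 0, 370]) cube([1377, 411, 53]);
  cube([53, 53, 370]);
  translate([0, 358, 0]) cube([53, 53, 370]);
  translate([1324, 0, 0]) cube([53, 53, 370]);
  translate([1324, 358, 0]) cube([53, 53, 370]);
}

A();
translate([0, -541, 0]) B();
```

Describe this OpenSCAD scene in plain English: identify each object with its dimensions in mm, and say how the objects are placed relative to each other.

A is a four-legged stool. The seat is a 339×292×38 mm slab whose top surface is at z = 431 mm; four round legs, each 36 mm in diameter, run from the floor (z = 0) to the underside of the seat, each leg's axis is inset half a diameter from the nearest pair of seat edges (so the leg's bounding box is flush with the corner).

B is a long wooden bench with a 1377 mm (x) × 411 mm (y) seat, 53 mm thick, its top surface 423 mm above the floor. Four 53 mm square legs at the seat corners, flush with the edges, run from z = 0 to the seat underside.

The bench is on the floor beside the stool on its −y side.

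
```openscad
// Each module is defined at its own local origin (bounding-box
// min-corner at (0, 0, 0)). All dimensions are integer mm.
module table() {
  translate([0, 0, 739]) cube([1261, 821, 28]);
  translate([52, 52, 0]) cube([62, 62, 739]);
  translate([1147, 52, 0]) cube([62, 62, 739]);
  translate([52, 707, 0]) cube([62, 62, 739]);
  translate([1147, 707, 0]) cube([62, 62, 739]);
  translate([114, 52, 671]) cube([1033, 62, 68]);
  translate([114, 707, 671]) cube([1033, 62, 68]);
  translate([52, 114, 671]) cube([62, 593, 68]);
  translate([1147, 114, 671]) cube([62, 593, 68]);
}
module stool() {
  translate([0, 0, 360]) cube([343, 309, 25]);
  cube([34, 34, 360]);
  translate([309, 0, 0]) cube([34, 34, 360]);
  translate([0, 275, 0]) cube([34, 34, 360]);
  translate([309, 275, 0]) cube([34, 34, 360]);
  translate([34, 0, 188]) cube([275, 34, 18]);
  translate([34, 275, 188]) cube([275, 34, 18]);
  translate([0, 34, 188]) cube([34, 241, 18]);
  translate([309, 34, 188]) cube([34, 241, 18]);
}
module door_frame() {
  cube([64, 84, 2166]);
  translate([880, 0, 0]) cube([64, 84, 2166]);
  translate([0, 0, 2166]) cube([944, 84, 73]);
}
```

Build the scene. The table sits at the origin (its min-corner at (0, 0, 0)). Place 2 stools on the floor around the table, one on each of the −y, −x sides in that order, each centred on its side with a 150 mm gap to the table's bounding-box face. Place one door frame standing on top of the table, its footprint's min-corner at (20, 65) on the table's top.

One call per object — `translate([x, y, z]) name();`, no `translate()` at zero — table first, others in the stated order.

table();
translate([459, -459, 0]) stool();
translate([-493, 256, 0]) stool();
translate([20, 65, 767]) door_frame();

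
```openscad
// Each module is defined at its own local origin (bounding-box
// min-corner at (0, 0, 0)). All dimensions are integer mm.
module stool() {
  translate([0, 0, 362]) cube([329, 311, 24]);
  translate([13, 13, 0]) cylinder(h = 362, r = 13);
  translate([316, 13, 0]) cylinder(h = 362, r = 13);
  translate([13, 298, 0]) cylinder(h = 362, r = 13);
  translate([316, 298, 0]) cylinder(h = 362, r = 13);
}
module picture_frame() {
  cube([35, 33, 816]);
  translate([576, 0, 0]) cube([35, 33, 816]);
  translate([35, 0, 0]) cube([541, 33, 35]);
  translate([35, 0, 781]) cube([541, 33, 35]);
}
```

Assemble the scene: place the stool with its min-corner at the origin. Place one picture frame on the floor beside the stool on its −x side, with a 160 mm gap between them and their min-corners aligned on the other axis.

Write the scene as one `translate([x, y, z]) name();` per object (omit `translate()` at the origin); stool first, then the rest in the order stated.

stool();
translate([-771, 0, 0]) picture_frame();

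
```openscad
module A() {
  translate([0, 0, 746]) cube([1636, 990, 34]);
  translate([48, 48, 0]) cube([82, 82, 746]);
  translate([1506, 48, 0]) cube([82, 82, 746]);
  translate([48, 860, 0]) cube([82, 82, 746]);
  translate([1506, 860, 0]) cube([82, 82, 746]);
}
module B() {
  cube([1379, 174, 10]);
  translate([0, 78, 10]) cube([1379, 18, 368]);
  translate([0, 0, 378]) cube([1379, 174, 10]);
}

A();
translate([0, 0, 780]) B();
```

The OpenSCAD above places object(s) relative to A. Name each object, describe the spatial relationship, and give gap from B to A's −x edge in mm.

A is a table. B is an I-beam. The I-beam is on top of the table. The gap from the I-beam to the table's −x edge is 0 mm.

The I-beam's min-x is at 0; the table's min-x is 0; gap = 0 mm.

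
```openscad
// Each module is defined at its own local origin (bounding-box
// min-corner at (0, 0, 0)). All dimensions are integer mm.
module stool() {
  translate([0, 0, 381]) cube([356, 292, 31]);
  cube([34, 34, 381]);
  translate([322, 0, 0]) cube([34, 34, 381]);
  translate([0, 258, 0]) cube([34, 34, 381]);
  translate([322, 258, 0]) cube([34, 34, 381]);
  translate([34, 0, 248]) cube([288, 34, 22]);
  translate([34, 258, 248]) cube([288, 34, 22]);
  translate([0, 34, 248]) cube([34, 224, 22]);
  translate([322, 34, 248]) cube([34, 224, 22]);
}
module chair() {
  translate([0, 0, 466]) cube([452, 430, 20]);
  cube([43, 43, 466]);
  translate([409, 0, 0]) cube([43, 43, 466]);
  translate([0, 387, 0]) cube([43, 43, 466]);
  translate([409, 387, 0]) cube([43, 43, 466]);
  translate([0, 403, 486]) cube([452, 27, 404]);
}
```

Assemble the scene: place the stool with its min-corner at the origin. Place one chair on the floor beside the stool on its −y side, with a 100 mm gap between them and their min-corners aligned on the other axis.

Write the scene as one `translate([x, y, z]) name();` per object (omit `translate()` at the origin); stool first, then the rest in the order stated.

stool();
translate([0, -530, 0]) chair();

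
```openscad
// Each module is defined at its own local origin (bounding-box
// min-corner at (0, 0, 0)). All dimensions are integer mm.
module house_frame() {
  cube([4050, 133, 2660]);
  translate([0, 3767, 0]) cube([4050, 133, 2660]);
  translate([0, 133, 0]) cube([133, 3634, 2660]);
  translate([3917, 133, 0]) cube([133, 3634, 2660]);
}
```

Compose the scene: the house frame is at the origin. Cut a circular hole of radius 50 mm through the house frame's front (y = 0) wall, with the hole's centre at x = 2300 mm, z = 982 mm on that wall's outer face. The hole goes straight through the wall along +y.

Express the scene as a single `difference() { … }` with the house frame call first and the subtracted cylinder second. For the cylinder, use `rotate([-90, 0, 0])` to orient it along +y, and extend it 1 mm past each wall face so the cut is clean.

difference() {
  house_frame();
  translate([2300, -1, 982]) rotate([-90, 0, 0]) cylinder(h = 135, r = 50);
}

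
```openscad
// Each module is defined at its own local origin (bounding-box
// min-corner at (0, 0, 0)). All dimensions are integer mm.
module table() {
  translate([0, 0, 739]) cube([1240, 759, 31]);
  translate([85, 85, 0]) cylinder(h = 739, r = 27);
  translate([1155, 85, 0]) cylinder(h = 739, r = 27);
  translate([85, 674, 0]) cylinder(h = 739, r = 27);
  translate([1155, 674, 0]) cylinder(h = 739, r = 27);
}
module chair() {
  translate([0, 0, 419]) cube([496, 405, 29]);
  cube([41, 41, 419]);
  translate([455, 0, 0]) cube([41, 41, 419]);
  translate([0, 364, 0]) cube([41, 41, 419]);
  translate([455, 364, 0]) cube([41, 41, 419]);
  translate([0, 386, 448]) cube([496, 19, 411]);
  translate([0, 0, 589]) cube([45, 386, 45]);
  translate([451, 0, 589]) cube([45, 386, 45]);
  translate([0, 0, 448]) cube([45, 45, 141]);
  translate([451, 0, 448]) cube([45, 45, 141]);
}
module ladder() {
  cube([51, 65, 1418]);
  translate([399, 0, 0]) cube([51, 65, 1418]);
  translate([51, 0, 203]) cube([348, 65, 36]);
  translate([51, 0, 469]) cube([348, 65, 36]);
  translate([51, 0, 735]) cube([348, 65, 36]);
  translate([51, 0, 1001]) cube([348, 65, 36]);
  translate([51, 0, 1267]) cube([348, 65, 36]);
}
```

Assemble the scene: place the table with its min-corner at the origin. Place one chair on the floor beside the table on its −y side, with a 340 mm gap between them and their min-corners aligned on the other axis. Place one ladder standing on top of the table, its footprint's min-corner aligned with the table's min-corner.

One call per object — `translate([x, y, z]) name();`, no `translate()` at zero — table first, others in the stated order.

table();
translate([0, -745, 0]) chair();
translate([0, 0, 770]) ladder();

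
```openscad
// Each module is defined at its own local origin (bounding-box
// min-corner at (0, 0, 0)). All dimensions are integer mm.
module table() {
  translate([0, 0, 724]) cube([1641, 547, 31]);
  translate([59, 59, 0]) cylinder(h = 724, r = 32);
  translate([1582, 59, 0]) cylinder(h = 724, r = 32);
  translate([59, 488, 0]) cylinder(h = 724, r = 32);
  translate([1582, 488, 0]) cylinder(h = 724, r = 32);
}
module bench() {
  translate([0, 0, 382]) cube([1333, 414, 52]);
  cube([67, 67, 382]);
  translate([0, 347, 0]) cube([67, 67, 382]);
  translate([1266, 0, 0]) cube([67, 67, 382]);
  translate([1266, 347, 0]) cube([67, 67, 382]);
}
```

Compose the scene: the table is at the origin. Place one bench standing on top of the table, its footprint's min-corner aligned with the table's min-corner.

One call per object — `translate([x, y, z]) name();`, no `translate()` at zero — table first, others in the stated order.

table();
translate([0, 0, 755]) bench();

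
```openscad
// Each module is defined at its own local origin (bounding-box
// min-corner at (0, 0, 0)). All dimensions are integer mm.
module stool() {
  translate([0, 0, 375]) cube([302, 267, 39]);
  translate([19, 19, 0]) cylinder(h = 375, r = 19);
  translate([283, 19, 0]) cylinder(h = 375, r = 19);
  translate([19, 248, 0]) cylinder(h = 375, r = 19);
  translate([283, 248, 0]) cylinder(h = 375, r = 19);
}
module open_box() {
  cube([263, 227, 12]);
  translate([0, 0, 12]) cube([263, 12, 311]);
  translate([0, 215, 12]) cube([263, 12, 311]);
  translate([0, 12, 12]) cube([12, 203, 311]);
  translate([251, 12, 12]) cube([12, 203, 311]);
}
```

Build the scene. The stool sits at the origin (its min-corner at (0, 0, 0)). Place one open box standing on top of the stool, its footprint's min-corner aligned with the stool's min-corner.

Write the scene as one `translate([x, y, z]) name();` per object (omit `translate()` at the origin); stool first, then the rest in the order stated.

stool();
translate([0, 0, 414]) open_box();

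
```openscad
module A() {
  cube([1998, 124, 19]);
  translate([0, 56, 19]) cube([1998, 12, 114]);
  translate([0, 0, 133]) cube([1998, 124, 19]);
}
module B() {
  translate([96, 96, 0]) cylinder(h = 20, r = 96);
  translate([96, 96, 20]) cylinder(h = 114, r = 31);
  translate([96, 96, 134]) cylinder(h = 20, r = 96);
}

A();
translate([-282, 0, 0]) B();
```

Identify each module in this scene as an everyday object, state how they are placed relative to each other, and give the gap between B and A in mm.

The spool's nearest face is 90 mm from the I-beam's −x face.

A is an I-beam. B is a spool. The spool is on the floor beside the I-beam on its −x side. The gap between the spool and the I-beam is 90 mm.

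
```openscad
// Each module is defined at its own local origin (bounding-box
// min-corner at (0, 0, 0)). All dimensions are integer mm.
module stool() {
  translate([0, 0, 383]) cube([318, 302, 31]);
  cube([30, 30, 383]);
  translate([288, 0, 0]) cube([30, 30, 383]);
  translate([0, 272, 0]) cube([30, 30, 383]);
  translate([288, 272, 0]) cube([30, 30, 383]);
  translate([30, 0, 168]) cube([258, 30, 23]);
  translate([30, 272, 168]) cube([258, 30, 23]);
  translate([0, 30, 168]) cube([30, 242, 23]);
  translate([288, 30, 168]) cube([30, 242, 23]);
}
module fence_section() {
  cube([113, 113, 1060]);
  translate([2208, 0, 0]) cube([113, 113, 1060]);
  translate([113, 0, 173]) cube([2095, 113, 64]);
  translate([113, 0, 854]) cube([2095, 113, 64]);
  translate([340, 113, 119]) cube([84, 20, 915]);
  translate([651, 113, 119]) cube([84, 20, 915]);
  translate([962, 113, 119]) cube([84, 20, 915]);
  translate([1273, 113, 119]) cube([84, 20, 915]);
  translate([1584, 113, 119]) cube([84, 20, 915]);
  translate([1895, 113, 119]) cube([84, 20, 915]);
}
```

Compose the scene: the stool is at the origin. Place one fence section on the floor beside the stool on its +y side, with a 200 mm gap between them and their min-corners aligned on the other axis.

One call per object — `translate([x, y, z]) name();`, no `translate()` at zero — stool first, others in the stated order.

stool();
translate([0, 502, 0]) fence_section();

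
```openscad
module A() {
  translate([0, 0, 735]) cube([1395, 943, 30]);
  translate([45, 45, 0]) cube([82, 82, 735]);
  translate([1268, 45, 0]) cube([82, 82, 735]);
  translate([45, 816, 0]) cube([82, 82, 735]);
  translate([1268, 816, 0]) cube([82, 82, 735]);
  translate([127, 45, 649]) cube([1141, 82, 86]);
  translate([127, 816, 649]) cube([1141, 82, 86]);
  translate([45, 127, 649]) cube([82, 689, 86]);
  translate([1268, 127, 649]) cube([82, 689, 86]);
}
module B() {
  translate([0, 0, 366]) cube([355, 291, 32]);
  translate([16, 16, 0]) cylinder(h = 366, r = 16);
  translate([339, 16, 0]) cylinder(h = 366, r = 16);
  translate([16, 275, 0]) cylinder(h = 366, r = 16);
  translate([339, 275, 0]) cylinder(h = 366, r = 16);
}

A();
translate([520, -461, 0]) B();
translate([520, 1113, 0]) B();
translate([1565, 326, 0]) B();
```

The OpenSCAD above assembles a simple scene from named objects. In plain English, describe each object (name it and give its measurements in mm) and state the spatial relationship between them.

A is a table: top 1395 mm (x) × 943 mm (y), 30 mm thick, upper face at z = 765 mm, on four 82×82 mm square legs, each inset 45 mm from the nearest pair of top edges, running from z = 0 to the bottom of the top. Four apron rails, 82 mm thick and 86 mm tall, run between adjacent legs with their top edges flush with the underside of the top and their outer faces flush with the legs' outer faces.

B is a simple wooden stool: a rectangular seat 355 mm (x) by 291 mm (y), 32 mm thick, top face at z = 398 mm, on four round legs, each 32 mm in diameter. The legs rest on z = 0, each leg's axis is inset half a diameter from the nearest pair of seat edges (so the leg's bounding box is flush with the corner).

Three stools sit around the table at the −y, +y, +x sides.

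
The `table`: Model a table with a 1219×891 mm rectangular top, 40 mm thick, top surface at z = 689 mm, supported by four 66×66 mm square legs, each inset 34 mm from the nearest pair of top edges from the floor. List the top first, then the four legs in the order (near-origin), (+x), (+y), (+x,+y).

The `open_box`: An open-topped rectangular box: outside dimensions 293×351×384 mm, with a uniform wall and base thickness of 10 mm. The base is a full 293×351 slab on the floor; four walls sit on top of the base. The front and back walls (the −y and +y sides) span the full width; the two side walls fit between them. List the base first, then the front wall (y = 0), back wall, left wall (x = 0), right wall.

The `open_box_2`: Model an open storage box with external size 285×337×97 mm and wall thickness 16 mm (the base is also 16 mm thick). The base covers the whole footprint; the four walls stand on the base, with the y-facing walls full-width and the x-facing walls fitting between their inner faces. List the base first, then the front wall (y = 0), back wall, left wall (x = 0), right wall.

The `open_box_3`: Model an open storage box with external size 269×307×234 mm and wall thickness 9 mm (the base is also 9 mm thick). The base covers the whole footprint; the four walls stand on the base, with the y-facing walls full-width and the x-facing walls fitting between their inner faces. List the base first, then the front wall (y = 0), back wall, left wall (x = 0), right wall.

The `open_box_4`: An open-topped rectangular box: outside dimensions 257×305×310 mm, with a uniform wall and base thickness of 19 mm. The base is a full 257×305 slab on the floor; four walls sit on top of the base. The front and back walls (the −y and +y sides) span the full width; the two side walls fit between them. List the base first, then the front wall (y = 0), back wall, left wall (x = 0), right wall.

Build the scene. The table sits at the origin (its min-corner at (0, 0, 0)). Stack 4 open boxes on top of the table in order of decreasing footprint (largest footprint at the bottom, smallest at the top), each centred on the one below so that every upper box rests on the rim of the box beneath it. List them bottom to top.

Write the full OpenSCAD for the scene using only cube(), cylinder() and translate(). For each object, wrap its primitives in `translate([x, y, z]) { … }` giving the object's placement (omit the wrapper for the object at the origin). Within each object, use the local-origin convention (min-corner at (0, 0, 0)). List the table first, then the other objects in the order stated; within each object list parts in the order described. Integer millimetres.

translate([0, 0, 649]) cube([1219, 891, 40]);
translate([34, 34, 0]) cube([66, 66, 649]);
translate([1119, 34, 0]) cube([66, 66, 649]);
translate([34, 791, 0]) cube([66, 66, 649]);
translate([1119, 791, 0]) cube([66, 66, 649]);
translate([463, 270, 689]) {
  cube([293, 351, 10]);
  translate([0, 0, 10]) cube([293, 10, 374]);
  translate([0, 341, 10]) cube([293, 10, 374]);
  translate([0, 10, 10]) cube([10, 331, 374]);
  translate([283, 10, 10]) cube([10, 331, 374]);
}
translate([467, 277, 1073]) {
  cube([285, 337, 16]);
  translate([0, 0, 16]) cube([285, 16, 81]);
  translate([0, 321, 16]) cube([285, 16, 81]);
  translate([0, 16, 16]) cube([16, 305, 81]);
  translate([269, 16, 16]) cube([16, 305, 81]);
}
translate([475, 292, 1170]) {
  cube([269, 307, 9]);
  translate([0, 0, 9]) cube([269, 9, 225]);
  translate([0, 298, 9]) cube([269, 9, 225]);
  translate([0, 9, 9]) cube([9, 289, 225]);
  translate([260, 9, 9]) cube([9, 289, 225]);
}
translate([481, 293, 1404]) {
  cube([257, 305, 19]);
  translate([0, 0, 19]) cube([257, 19, 291]);
  translate([0, 286, 19]) cube([257, 19, 291]);
  translate([0, 19, 19]) cube([19, 267, 291]);
  translate([238, 19, 19]) cube([19, 267, 291]);
}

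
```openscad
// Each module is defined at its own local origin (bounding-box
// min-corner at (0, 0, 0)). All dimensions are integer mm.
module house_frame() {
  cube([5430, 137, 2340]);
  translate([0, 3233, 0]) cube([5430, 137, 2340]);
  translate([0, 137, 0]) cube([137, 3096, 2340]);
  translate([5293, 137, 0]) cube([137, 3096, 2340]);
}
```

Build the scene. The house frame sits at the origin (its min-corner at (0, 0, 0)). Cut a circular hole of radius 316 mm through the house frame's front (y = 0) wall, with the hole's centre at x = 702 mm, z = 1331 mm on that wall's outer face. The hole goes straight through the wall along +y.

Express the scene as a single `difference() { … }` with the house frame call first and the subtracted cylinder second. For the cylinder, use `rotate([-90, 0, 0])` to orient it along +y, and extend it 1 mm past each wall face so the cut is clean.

difference() {
  house_frame();
  translate([702, -1, 1331]) rotate([-90, 0, 0]) cylinder(h = 139, r = 316);
}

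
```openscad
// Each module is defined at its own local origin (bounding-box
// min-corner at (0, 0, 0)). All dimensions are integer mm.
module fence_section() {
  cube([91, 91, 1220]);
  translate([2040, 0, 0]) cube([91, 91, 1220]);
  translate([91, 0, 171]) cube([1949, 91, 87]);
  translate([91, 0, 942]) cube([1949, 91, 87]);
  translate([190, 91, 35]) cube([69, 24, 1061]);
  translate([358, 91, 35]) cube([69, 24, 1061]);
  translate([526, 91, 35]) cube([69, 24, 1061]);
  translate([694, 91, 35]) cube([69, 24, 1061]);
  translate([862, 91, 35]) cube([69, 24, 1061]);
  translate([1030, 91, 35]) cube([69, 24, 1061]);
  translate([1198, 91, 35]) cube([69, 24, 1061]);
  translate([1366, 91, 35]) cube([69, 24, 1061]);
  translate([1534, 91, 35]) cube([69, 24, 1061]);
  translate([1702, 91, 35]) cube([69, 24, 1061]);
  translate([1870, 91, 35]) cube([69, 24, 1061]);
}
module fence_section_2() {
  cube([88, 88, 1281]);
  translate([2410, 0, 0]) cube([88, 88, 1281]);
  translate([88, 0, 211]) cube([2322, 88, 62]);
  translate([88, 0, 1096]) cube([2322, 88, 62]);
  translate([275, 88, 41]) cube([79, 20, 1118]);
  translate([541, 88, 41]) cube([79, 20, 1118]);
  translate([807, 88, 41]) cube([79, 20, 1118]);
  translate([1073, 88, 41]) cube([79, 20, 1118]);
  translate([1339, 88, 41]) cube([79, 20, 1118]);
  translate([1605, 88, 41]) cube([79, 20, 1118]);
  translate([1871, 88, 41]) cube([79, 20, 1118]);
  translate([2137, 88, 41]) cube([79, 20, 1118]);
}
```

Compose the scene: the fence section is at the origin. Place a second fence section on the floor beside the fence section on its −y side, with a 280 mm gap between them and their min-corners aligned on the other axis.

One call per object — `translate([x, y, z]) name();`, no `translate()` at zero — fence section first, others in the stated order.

fence_section();
translate([0, -388, 0]) fence_section_2();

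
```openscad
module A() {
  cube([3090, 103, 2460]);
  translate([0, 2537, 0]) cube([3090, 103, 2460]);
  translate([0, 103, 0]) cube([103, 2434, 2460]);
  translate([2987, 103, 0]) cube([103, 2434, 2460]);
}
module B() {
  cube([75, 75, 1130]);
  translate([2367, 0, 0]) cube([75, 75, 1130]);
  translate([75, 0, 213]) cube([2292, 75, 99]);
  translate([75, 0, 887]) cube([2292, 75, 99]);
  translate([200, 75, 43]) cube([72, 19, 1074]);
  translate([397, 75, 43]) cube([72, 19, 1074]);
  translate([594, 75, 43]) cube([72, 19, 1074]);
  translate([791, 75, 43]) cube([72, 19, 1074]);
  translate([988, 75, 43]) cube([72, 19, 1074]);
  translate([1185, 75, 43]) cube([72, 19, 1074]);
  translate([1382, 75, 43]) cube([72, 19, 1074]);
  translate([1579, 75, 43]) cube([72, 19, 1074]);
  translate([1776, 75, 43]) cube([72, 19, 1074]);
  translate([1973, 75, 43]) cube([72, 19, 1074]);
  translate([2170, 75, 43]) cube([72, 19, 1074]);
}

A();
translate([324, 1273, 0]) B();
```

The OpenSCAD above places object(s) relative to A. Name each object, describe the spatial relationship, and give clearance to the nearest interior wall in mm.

Clearances: x = 221, y = 1170; minimum 221 mm.

A is a house frame. B is a fence section. The fence section sits inside the house frame, centred. The clearance to the nearest interior wall is 221 mm.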